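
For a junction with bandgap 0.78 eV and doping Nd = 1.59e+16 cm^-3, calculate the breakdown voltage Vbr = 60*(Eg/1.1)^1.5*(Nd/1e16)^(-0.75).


Step 1: Eg/1.1 = 0.78/1.1 = 0.709091
Step 2: (Eg/1.1)^1.5 = 0.709091^1.5 = 0.597108
Step 3: (Nd/1e16)^(-0.75) = (1.59)^(-0.75) = 0.706240
Step 4: Vbr = 60 * 0.597108 * 0.706240 = 25.3 V

25.3


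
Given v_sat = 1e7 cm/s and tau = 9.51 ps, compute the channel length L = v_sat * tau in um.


Step 1: tau in seconds = 9.51 ps * 1e-12 = 9.5100e-12 s
Step 2: L = v_sat * tau = 1e7 * 9.5100e-12 = 9.5100e-05 cm
Step 3: L in um = 9.5100e-05 * 1e4 = 0.951 um

0.951


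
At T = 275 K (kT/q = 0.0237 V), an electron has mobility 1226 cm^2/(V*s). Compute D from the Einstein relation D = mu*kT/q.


Step 1: D = mu * (kT/q)
Step 2: D = 1226 * 0.0237
Step 3: D = 29.06 cm^2/s

29.06


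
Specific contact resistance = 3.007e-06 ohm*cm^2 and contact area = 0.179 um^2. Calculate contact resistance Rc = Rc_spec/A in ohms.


Step 1: Convert area to cm^2: 0.179 um^2 = 1.7900e-09 cm^2
Step 2: Rc = Rc_spec / A = 3.007e-06 / 1.7900e-09
Step 3: Rc = 1.68e+03 ohms

1.68e+03


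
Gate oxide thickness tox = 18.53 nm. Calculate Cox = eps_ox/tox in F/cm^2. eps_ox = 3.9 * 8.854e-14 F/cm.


Step 1: eps_ox = 3.9 * 8.854e-14 = 3.45306e-13 F/cm
Step 2: tox in cm = 18.53 nm * 1e-7 = 1.8530e-06 cm
Step 3: Cox = 3.45306e-13 / 1.8530e-06 = 1.86e-07 F/cm^2

1.86e-07


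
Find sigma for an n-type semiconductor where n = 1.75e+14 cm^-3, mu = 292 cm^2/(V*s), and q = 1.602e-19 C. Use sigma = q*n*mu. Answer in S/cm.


Step 1: sigma = q * n * mu
Step 2: sigma = 1.602e-19 * 1.75e+14 * 292
Step 3: sigma = 8.186e-03 S/cm

8.186e-03


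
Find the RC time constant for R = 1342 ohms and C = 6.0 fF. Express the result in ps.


Step 1: tau = R * C
Step 2: tau = 1342 * 6.0 fF = 1342 * 6.0e-15 F
Step 3: tau = 8.052e-12 s = 8.052 ps

8.052


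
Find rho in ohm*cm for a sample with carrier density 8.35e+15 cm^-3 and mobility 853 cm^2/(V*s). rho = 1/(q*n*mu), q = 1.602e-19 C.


Step 1: sigma = q * n * mu = 1.602e-19 * 8.35e+15 * 853 = 1.14103e+00 S/cm
Step 2: rho = 1 / sigma = 1 / 1.14103e+00 = 0.8764 ohm*cm

0.8764


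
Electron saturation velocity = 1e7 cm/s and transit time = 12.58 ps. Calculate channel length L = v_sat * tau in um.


Step 1: tau in seconds = 12.58 ps * 1e-12 = 1.2580e-11 s
Step 2: L = v_sat * tau = 1e7 * 1.2580e-11 = 1.2580e-04 cm
Step 3: L in um = 1.2580e-04 * 1e4 = 1.258 um

1.258


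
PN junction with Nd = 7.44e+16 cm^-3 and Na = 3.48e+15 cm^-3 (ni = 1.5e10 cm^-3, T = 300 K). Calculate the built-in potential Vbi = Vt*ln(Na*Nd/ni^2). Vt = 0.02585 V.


Step 1: Compute Na*Nd/ni^2 = 3.48e+15 * 7.44e+16 / (1.5e10)^2 = 1.1507e+12
Step 2: ln(1.1507e+12) = 27.7714
Step 3: Vbi = 0.02585 * 27.7714 = 0.718 V

0.718


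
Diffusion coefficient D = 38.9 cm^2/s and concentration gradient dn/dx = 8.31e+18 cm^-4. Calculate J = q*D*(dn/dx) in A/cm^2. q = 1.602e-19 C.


Step 1: J = q * D * (dn/dx)
Step 2: J = 1.602e-19 * 38.9 * 8.31e+18
Step 3: J = 5.18e+01 A/cm^2

5.18e+01


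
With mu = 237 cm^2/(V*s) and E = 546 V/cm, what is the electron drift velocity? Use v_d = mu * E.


Step 1: v_d = mu * E
Step 2: v_d = 237 * 546 = 129402
Step 3: v_d = 1.29e+05 cm/s

1.29e+05


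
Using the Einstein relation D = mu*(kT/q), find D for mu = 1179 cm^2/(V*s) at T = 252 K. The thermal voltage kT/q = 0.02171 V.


Step 1: D = mu * (kT/q)
Step 2: D = 1179 * 0.02171
Step 3: D = 25.6 cm^2/s

25.6


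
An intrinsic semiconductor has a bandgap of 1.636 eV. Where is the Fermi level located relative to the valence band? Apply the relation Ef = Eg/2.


Step 1: For an intrinsic semiconductor, the Fermi level sits at midgap.
Step 2: Ef = Eg / 2 = 1.636 / 2 = 0.818 eV

0.818


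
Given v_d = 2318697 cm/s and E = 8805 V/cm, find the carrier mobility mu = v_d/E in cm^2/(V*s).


Step 1: mu = v_d / E
Step 2: mu = 2318697 / 8805
Step 3: mu = 263.34 cm^2/(V*s)

263.34


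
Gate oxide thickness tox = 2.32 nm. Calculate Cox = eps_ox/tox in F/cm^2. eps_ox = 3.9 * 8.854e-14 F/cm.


Step 1: eps_ox = 3.9 * 8.854e-14 = 3.45306e-13 F/cm
Step 2: tox in cm = 2.32 nm * 1e-7 = 2.3200e-07 cm
Step 3: Cox = 3.45306e-13 / 2.3200e-07 = 1.49e-06 F/cm^2

1.49e-06


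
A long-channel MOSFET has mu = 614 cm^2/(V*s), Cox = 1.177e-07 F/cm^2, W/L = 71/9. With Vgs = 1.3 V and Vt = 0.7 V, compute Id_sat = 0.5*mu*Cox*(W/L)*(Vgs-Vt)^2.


Step 1: Overdrive voltage Vov = Vgs - Vt = 1.3 - 0.7 = 0.6 V
Step 2: W/L = 71/9 = 7.88889
Step 3: Id = 0.5 * 614 * 1.177e-07 * 7.88889 * 0.6^2
Step 4: Id = 1.03e-04 A

1.03e-04


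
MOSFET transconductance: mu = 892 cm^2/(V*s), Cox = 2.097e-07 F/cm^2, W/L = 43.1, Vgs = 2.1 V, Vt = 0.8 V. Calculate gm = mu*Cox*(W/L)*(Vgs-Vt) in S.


Step 1: Vov = Vgs - Vt = 2.1 - 0.8 = 1.3 V
Step 2: gm = mu * Cox * (W/L) * Vov
Step 3: gm = 892 * 2.097e-07 * 43.1 * 1.3 = 1.05e-02 S

1.05e-02


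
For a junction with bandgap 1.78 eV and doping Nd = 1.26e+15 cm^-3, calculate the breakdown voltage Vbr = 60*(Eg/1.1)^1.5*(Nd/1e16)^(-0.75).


Step 1: Eg/1.1 = 1.78/1.1 = 1.618182
Step 2: (Eg/1.1)^1.5 = 1.618182^1.5 = 2.058453
Step 3: (Nd/1e16)^(-0.75) = (0.126)^(-0.75) = 4.728486
Step 4: Vbr = 60 * 2.058453 * 4.728486 = 584.0 V

584.0


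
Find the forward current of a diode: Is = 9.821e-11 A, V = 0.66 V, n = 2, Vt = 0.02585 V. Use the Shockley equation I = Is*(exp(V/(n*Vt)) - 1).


Step 1: V/(n*Vt) = 0.66/(2*0.02585) = 12.7660
Step 2: exp(12.7660) = 3.5011e+05
Step 3: I = 9.821e-11 * (3.5011e+05 - 1) = 3.44e-05 A

3.44e-05


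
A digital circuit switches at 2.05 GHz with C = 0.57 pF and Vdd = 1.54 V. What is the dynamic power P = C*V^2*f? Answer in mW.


Step 1: V^2 = 1.54^2 = 2.3716 V^2
Step 2: P = C*V^2*f = 0.57e-12 F * 2.3716 * 2.05e9 Hz
Step 3: P = 2.7712146e-03 W
Step 4: P = 2.771 mW

2.771


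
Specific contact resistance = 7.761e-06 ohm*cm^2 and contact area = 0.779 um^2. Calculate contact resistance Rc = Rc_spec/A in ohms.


Step 1: Convert area to cm^2: 0.779 um^2 = 7.7900e-09 cm^2
Step 2: Rc = Rc_spec / A = 7.761e-06 / 7.7900e-09
Step 3: Rc = 9.96e+02 ohms

9.96e+02


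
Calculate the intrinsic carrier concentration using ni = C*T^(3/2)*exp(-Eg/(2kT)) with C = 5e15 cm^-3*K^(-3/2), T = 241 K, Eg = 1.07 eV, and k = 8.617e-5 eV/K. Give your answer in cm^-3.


Step 1: Compute kT = 8.617e-5 * 241 = 0.02076697 eV
Step 2: Exponent = -Eg/(2kT) = -1.07/(2*0.02076697) = -25.76206
Step 3: T^(3/2) = 241^1.5 = 3741.33
Step 4: ni = 5e15 * 3741.33 * exp(-25.76206) = 1.21e+08 cm^-3

1.21e+08


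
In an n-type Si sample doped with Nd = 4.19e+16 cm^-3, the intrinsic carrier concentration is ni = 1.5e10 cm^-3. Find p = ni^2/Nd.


Step 1: Since Nd >> ni, n ≈ Nd = 4.19e+16 cm^-3
Step 2: p = ni^2 / n = (1.5e10)^2 / 4.19e+16
Step 3: p = 2.25e20 / 4.19e+16 = 5.37e+03 cm^-3

5.37e+03


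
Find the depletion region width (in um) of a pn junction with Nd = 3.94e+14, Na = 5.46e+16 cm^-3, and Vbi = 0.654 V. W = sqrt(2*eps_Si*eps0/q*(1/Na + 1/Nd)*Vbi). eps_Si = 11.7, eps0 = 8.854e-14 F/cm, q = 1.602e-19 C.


Step 1: 1/Na + 1/Nd = 1/5.46e+16 + 1/3.94e+14 = 2.55639e-15
Step 2: 2*eps*eps0/q = 2*11.7*8.854e-14/1.602e-19 = 1.293281e+07
Step 3: W^2 = 1.293281e+07 * 2.55639e-15 * 0.654 = 2.16221e-08
Step 4: W = sqrt(2.16221e-08) = 1.470e-04 cm = 1.47 um

1.47


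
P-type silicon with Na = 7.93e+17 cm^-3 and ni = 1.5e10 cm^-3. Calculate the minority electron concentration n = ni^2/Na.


Step 1: Majority hole concentration p ≈ Na = 7.93e+17 cm^-3
Step 2: n = ni^2 / Na = (1.5e10)^2 / 7.93e+17
Step 3: n = 2.84e+02 cm^-3

2.84e+02


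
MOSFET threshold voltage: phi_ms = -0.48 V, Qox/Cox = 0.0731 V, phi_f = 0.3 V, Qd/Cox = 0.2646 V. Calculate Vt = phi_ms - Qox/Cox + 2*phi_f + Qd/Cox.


Step 1: Vt = phi_ms - Qox/Cox + 2*phi_f + Qd/Cox
Step 2: Vt = -0.48 - 0.0731 + 2*0.3 + 0.2646
Step 3: Vt = -0.48 - 0.0731 + 0.6 + 0.2646
Step 4: Vt = 0.3115 V

0.3115


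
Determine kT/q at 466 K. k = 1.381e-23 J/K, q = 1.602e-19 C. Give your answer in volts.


Step 1: kT = 1.381e-23 * 466 = 6.43546e-21 J
Step 2: Vt = kT/q = 6.43546e-21 / 1.602e-19
Step 3: Vt = 0.04017 V

0.04017


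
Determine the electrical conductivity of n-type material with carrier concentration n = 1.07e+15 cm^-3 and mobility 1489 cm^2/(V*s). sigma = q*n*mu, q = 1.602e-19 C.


Step 1: sigma = q * n * mu
Step 2: sigma = 1.602e-19 * 1.07e+15 * 1489
Step 3: sigma = 2.552e-01 S/cm

2.552e-01


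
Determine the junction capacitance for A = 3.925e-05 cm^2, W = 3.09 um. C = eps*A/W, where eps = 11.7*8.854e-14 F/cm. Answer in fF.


Step 1: eps_Si = 11.7 * 8.854e-14 = 1.035918e-12 F/cm
Step 2: W in cm = 3.09 * 1e-4 = 3.09e-04 cm
Step 3: C = 1.035918e-12 * 3.925e-05 / 3.09e-04 = 1.315851e-13 F
Step 4: C = 131.59 fF

131.59


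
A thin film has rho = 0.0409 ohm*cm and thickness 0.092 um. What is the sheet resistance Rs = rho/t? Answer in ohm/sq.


Step 1: Convert thickness to cm: t = 0.092 um = 9.2000e-06 cm
Step 2: Rs = rho / t = 0.0409 / 9.2000e-06
Step 3: Rs = 4445.7 ohm/sq

4445.7


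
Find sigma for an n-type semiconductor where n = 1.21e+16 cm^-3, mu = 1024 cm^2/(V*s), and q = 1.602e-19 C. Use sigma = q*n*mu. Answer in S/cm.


Step 1: sigma = q * n * mu
Step 2: sigma = 1.602e-19 * 1.21e+16 * 1024
Step 3: sigma = 1.985e+00 S/cm

1.985e+00


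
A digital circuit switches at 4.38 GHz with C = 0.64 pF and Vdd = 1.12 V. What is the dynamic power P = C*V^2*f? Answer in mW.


Step 1: V^2 = 1.12^2 = 1.2544 V^2
Step 2: P = C*V^2*f = 0.64e-12 F * 1.2544 * 4.38e9 Hz
Step 3: P = 3.51633408e-03 W
Step 4: P = 3.516 mW

3.516


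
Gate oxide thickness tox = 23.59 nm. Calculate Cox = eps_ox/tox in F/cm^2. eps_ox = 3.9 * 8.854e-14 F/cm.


Step 1: eps_ox = 3.9 * 8.854e-14 = 3.45306e-13 F/cm
Step 2: tox in cm = 23.59 nm * 1e-7 = 2.3590e-06 cm
Step 3: Cox = 3.45306e-13 / 2.3590e-06 = 1.46e-07 F/cm^2

1.46e-07


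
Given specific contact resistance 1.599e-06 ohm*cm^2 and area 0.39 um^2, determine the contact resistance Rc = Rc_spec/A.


Step 1: Convert area to cm^2: 0.39 um^2 = 3.9000e-09 cm^2
Step 2: Rc = Rc_spec / A = 1.599e-06 / 3.9000e-09
Step 3: Rc = 4.10e+02 ohms

4.10e+02


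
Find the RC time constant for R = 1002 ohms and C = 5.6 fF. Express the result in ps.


Step 1: tau = R * C
Step 2: tau = 1002 * 5.6 fF = 1002 * 5.6e-15 F
Step 3: tau = 5.6112e-12 s = 5.6112 ps

5.6112


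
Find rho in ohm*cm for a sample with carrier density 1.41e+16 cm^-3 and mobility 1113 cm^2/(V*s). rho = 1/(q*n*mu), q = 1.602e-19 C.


Step 1: sigma = q * n * mu = 1.602e-19 * 1.41e+16 * 1113 = 2.51407e+00 S/cm
Step 2: rho = 1 / sigma = 1 / 2.51407e+00 = 0.3978 ohm*cm

0.3978


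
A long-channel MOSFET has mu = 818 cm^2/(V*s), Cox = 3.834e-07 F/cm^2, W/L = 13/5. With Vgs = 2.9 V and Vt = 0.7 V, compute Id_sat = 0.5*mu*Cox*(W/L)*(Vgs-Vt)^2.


Step 1: Overdrive voltage Vov = Vgs - Vt = 2.9 - 0.7 = 2.2 V
Step 2: W/L = 13/5 = 2.6
Step 3: Id = 0.5 * 818 * 3.834e-07 * 2.6 * 2.2^2
Step 4: Id = 1.97e-03 A

1.97e-03


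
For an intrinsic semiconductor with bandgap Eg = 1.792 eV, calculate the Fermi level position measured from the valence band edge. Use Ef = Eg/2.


Step 1: For an intrinsic semiconductor, the Fermi level sits at midgap.
Step 2: Ef = Eg / 2 = 1.792 / 2 = 0.896 eV

0.896


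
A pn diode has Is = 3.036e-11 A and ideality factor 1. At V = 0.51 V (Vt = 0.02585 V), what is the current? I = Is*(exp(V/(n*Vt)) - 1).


Step 1: V/(n*Vt) = 0.51/(1*0.02585) = 19.7292
Step 2: exp(19.7292) = 3.7007e+08
Step 3: I = 3.036e-11 * (3.7007e+08 - 1) = 1.12e-02 A

1.12e-02


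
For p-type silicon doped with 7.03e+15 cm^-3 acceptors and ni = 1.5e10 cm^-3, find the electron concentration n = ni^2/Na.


Step 1: Majority hole concentration p ≈ Na = 7.03e+15 cm^-3
Step 2: n = ni^2 / Na = (1.5e10)^2 / 7.03e+15
Step 3: n = 3.20e+04 cm^-3

3.20e+04


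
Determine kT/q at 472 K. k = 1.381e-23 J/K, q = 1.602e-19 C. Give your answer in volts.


Step 1: kT = 1.381e-23 * 472 = 6.51832e-21 J
Step 2: Vt = kT/q = 6.51832e-21 / 1.602e-19
Step 3: Vt = 0.04069 V

0.04069


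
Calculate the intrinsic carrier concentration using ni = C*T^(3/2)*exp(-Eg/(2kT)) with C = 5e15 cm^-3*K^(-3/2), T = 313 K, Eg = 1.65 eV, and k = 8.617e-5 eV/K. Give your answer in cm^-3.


Step 1: Compute kT = 8.617e-5 * 313 = 0.02697121 eV
Step 2: Exponent = -Eg/(2kT) = -1.65/(2*0.02697121) = -30.58817
Step 3: T^(3/2) = 313^1.5 = 5537.54
Step 4: ni = 5e15 * 5537.54 * exp(-30.58817) = 1.44e+06 cm^-3

1.44e+06


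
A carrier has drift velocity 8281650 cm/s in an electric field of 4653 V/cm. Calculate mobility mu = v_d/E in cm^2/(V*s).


Step 1: mu = v_d / E
Step 2: mu = 8281650 / 4653
Step 3: mu = 1779.85 cm^2/(V*s)

1779.85


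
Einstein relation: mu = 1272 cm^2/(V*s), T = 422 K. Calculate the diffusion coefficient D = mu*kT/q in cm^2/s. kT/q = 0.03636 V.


Step 1: D = mu * (kT/q)
Step 2: D = 1272 * 0.03636
Step 3: D = 46.25 cm^2/s

46.25


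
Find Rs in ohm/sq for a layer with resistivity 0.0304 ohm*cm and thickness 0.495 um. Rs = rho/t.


Step 1: Convert thickness to cm: t = 0.495 um = 4.9500e-05 cm
Step 2: Rs = rho / t = 0.0304 / 4.9500e-05
Step 3: Rs = 614.1 ohm/sq

614.1


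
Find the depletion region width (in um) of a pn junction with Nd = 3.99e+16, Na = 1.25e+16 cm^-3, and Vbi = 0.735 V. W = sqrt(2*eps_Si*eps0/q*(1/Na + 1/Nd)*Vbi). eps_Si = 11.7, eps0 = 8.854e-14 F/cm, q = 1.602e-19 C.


Step 1: 1/Na + 1/Nd = 1/1.25e+16 + 1/3.99e+16 = 1.05063e-16
Step 2: 2*eps*eps0/q = 2*11.7*8.854e-14/1.602e-19 = 1.293281e+07
Step 3: W^2 = 1.293281e+07 * 1.05063e-16 * 0.735 = 9.98688e-10
Step 4: W = sqrt(9.98688e-10) = 3.160e-05 cm = 0.316 um

0.316


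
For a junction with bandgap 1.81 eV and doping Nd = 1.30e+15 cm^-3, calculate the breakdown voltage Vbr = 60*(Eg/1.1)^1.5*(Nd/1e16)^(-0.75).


Step 1: Eg/1.1 = 1.81/1.1 = 1.645455
Step 2: (Eg/1.1)^1.5 = 1.645455^1.5 = 2.110712
Step 3: (Nd/1e16)^(-0.75) = (0.13)^(-0.75) = 4.618942
Step 4: Vbr = 60 * 2.110712 * 4.618942 = 585.0 V

585.0


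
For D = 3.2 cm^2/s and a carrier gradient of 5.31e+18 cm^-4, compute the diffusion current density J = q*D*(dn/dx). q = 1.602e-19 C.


Step 1: J = q * D * (dn/dx)
Step 2: J = 1.602e-19 * 3.2 * 5.31e+18
Step 3: J = 2.72e+00 A/cm^2

2.72e+00


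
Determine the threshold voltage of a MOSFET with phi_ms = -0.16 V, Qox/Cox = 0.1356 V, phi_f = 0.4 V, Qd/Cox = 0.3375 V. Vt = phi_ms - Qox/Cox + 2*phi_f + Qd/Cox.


Step 1: Vt = phi_ms - Qox/Cox + 2*phi_f + Qd/Cox
Step 2: Vt = -0.16 - 0.1356 + 2*0.4 + 0.3375
Step 3: Vt = -0.16 - 0.1356 + 0.8 + 0.3375
Step 4: Vt = 0.8419 V

0.8419


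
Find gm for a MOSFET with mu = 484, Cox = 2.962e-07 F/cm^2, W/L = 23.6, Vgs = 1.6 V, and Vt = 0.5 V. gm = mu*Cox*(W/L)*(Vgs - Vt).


Step 1: Vov = Vgs - Vt = 1.6 - 0.5 = 1.1 V
Step 2: gm = mu * Cox * (W/L) * Vov
Step 3: gm = 484 * 2.962e-07 * 23.6 * 1.1 = 3.72e-03 S

3.72e-03


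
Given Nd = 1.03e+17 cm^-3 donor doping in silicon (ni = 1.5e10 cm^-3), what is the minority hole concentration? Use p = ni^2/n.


Step 1: Since Nd >> ni, n ≈ Nd = 1.03e+17 cm^-3
Step 2: p = ni^2 / n = (1.5e10)^2 / 1.03e+17
Step 3: p = 2.25e20 / 1.03e+17 = 2.18e+03 cm^-3

2.18e+03


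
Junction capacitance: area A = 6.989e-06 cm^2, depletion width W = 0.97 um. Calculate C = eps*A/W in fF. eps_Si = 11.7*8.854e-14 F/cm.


Step 1: eps_Si = 11.7 * 8.854e-14 = 1.035918e-12 F/cm
Step 2: W in cm = 0.97 * 1e-4 = 9.70e-05 cm
Step 3: C = 1.035918e-12 * 6.989e-06 / 9.70e-05 = 7.463949e-14 F
Step 4: C = 74.64 fF

74.64


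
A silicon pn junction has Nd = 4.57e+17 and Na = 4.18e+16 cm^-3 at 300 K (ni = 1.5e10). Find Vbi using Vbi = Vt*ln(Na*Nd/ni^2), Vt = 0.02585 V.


Step 1: Compute Na*Nd/ni^2 = 4.18e+16 * 4.57e+17 / (1.5e10)^2 = 8.4900e+13
Step 2: ln(8.4900e+13) = 32.0725
Step 3: Vbi = 0.02585 * 32.0725 = 0.829 V

0.829


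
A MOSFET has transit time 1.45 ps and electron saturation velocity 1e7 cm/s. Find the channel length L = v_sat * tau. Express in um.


Step 1: tau in seconds = 1.45 ps * 1e-12 = 1.4500e-12 s
Step 2: L = v_sat * tau = 1e7 * 1.4500e-12 = 1.4500e-05 cm
Step 3: L in um = 1.4500e-05 * 1e4 = 0.145 um

0.145


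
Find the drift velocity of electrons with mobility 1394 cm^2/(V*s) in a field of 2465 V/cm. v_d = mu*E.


Step 1: v_d = mu * E
Step 2: v_d = 1394 * 2465 = 3436210
Step 3: v_d = 3.44e+06 cm/s

3.44e+06


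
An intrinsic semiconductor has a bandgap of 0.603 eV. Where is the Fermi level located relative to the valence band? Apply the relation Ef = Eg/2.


Step 1: For an intrinsic semiconductor, the Fermi level sits at midgap.
Step 2: Ef = Eg / 2 = 0.603 / 2 = 0.3015 eV

0.3015


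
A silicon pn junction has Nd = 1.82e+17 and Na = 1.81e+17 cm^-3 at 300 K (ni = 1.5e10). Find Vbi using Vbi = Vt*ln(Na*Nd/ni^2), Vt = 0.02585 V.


Step 1: Compute Na*Nd/ni^2 = 1.81e+17 * 1.82e+17 / (1.5e10)^2 = 1.4641e+14
Step 2: ln(1.4641e+14) = 32.6174
Step 3: Vbi = 0.02585 * 32.6174 = 0.843 V

0.843


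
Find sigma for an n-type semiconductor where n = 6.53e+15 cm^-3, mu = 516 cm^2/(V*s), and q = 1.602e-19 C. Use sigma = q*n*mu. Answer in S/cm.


Step 1: sigma = q * n * mu
Step 2: sigma = 1.602e-19 * 6.53e+15 * 516
Step 3: sigma = 5.398e-01 S/cm

5.398e-01


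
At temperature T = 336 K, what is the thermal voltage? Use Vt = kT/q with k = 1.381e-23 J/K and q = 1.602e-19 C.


Step 1: kT = 1.381e-23 * 336 = 4.64016e-21 J
Step 2: Vt = kT/q = 4.64016e-21 / 1.602e-19
Step 3: Vt = 0.02896 V

0.02896


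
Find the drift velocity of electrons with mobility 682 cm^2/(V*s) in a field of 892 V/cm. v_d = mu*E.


Step 1: v_d = mu * E
Step 2: v_d = 682 * 892 = 608344
Step 3: v_d = 6.08e+05 cm/s

6.08e+05


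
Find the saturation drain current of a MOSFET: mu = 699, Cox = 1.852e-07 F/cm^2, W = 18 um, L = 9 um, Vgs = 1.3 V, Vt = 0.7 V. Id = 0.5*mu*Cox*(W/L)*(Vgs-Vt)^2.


Step 1: Overdrive voltage Vov = Vgs - Vt = 1.3 - 0.7 = 0.6 V
Step 2: W/L = 18/9 = 2
Step 3: Id = 0.5 * 699 * 1.852e-07 * 2 * 0.6^2
Step 4: Id = 4.66e-05 A

4.66e-05


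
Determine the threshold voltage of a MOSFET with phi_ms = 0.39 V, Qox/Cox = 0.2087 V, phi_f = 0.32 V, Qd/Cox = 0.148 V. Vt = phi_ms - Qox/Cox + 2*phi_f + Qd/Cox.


Step 1: Vt = phi_ms - Qox/Cox + 2*phi_f + Qd/Cox
Step 2: Vt = 0.39 - 0.2087 + 2*0.32 + 0.148
Step 3: Vt = 0.39 - 0.2087 + 0.64 + 0.148
Step 4: Vt = 0.9693 V

0.9693


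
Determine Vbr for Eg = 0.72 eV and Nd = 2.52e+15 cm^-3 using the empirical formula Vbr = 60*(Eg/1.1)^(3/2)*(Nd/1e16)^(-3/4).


Step 1: Eg/1.1 = 0.72/1.1 = 0.654545
Step 2: (Eg/1.1)^1.5 = 0.654545^1.5 = 0.529553
Step 3: (Nd/1e16)^(-0.75) = (0.252)^(-0.75) = 2.811574
Step 4: Vbr = 60 * 0.529553 * 2.811574 = 89.3 V

89.3


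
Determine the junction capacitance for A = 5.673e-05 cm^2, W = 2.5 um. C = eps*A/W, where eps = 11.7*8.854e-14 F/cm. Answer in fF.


Step 1: eps_Si = 11.7 * 8.854e-14 = 1.035918e-12 F/cm
Step 2: W in cm = 2.5 * 1e-4 = 2.50e-04 cm
Step 3: C = 1.035918e-12 * 5.673e-05 / 2.50e-04 = 2.350705e-13 F
Step 4: C = 235.07 fF

235.07


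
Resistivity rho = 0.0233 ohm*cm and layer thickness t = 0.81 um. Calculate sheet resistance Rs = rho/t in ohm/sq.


Step 1: Convert thickness to cm: t = 0.81 um = 8.1000e-05 cm
Step 2: Rs = rho / t = 0.0233 / 8.1000e-05
Step 3: Rs = 287.7 ohm/sq

287.7


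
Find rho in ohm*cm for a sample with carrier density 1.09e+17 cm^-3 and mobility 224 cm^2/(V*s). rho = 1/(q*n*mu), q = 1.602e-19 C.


Step 1: sigma = q * n * mu = 1.602e-19 * 1.09e+17 * 224 = 3.91144e+00 S/cm
Step 2: rho = 1 / sigma = 1 / 3.91144e+00 = 0.2557 ohm*cm

0.2557


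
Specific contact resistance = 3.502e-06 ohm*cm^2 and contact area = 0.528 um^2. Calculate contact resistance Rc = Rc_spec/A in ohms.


Step 1: Convert area to cm^2: 0.528 um^2 = 5.2800e-09 cm^2
Step 2: Rc = Rc_spec / A = 3.502e-06 / 5.2800e-09
Step 3: Rc = 6.63e+02 ohms

6.63e+02


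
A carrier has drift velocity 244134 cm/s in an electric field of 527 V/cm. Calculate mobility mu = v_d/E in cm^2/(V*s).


Step 1: mu = v_d / E
Step 2: mu = 244134 / 527
Step 3: mu = 463.25 cm^2/(V*s)

463.25


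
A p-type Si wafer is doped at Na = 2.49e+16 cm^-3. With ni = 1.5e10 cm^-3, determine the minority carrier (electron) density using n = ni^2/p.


Step 1: Majority hole concentration p ≈ Na = 2.49e+16 cm^-3
Step 2: n = ni^2 / Na = (1.5e10)^2 / 2.49e+16
Step 3: n = 9.04e+03 cm^-3

9.04e+03


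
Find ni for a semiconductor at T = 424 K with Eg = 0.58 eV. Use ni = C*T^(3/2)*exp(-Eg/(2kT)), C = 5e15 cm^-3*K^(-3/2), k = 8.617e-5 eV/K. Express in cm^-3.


Step 1: Compute kT = 8.617e-5 * 424 = 0.03653608 eV
Step 2: Exponent = -Eg/(2kT) = -0.58/(2*0.03653608) = -7.93736
Step 3: T^(3/2) = 424^1.5 = 8730.69
Step 4: ni = 5e15 * 8730.69 * exp(-7.93736) = 1.56e+16 cm^-3

1.56e+16


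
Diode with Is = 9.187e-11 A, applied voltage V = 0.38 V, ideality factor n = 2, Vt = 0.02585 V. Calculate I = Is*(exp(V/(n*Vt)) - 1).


Step 1: V/(n*Vt) = 0.38/(2*0.02585) = 7.3501
Step 2: exp(7.3501) = 1.5564e+03
Step 3: I = 9.187e-11 * (1.5564e+03 - 1) = 1.43e-07 A

1.43e-07


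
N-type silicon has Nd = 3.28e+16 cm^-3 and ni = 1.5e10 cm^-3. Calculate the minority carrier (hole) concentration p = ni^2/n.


Step 1: Since Nd >> ni, n ≈ Nd = 3.28e+16 cm^-3
Step 2: p = ni^2 / n = (1.5e10)^2 / 3.28e+16
Step 3: p = 2.25e20 / 3.28e+16 = 6.86e+03 cm^-3

6.86e+03


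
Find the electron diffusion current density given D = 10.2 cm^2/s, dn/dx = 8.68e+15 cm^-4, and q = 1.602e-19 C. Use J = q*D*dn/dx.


Step 1: J = q * D * (dn/dx)
Step 2: J = 1.602e-19 * 10.2 * 8.68e+15
Step 3: J = 1.42e-02 A/cm^2

1.42e-02


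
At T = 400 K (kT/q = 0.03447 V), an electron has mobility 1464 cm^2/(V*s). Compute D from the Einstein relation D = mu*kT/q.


Step 1: D = mu * (kT/q)
Step 2: D = 1464 * 0.03447
Step 3: D = 50.46 cm^2/s

50.46


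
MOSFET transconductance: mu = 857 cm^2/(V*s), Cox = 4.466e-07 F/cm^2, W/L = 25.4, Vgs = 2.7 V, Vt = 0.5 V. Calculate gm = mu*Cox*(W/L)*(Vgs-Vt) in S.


Step 1: Vov = Vgs - Vt = 2.7 - 0.5 = 2.2 V
Step 2: gm = mu * Cox * (W/L) * Vov
Step 3: gm = 857 * 4.466e-07 * 25.4 * 2.2 = 2.14e-02 S

2.14e-02


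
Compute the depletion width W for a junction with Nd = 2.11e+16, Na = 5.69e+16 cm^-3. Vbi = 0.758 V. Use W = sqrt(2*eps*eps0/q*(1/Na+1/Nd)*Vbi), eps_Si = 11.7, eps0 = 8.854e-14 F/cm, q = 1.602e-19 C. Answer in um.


Step 1: 1/Na + 1/Nd = 1/5.69e+16 + 1/2.11e+16 = 6.49681e-17
Step 2: 2*eps*eps0/q = 2*11.7*8.854e-14/1.602e-19 = 1.293281e+07
Step 3: W^2 = 1.293281e+07 * 6.49681e-17 * 0.758 = 6.36887e-10
Step 4: W = sqrt(6.36887e-10) = 2.524e-05 cm = 0.2524 um

0.2524


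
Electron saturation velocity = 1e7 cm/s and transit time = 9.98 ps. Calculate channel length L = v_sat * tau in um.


Step 1: tau in seconds = 9.98 ps * 1e-12 = 9.9800e-12 s
Step 2: L = v_sat * tau = 1e7 * 9.9800e-12 = 9.9800e-05 cm
Step 3: L in um = 9.9800e-05 * 1e4 = 0.998 um

0.998


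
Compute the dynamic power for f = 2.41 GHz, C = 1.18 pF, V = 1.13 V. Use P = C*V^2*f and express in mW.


Step 1: V^2 = 1.13^2 = 1.2769 V^2
Step 2: P = C*V^2*f = 1.18e-12 F * 1.2769 * 2.41e9 Hz
Step 3: P = 3.63124822e-03 W
Step 4: P = 3.631 mW

3.631


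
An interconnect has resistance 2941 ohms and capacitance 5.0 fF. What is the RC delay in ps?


Step 1: tau = R * C
Step 2: tau = 2941 * 5.0 fF = 2941 * 5.0e-15 F
Step 3: tau = 1.4705e-11 s = 14.705 ps

14.705


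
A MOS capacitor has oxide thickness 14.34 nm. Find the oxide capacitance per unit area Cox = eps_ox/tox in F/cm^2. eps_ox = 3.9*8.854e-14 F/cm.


Step 1: eps_ox = 3.9 * 8.854e-14 = 3.45306e-13 F/cm
Step 2: tox in cm = 14.34 nm * 1e-7 = 1.4340e-06 cm
Step 3: Cox = 3.45306e-13 / 1.4340e-06 = 2.41e-07 F/cm^2

2.41e-07


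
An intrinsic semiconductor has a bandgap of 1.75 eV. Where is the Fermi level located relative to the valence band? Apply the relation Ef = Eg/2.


Step 1: For an intrinsic semiconductor, the Fermi level sits at midgap.
Step 2: Ef = Eg / 2 = 1.75 / 2 = 0.875 eV

0.875


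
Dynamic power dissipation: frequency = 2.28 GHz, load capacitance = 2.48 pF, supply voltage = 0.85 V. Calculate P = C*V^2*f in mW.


Step 1: V^2 = 0.85^2 = 0.7225 V^2
Step 2: P = C*V^2*f = 2.48e-12 F * 0.7225 * 2.28e9 Hz
Step 3: P = 4.085304e-03 W
Step 4: P = 4.085 mW

4.085


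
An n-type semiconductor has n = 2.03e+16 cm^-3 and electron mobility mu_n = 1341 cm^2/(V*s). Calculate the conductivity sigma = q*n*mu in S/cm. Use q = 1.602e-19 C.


Step 1: sigma = q * n * mu
Step 2: sigma = 1.602e-19 * 2.03e+16 * 1341
Step 3: sigma = 4.361e+00 S/cm

4.361e+00


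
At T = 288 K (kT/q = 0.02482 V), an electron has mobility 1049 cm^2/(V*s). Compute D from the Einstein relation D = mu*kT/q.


Step 1: D = mu * (kT/q)
Step 2: D = 1049 * 0.02482
Step 3: D = 26.04 cm^2/s

26.04


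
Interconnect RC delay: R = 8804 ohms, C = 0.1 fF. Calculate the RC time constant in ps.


Step 1: tau = R * C
Step 2: tau = 8804 * 0.1 fF = 8804 * 1.0e-16 F
Step 3: tau = 8.804e-13 s = 0.8804 ps

0.8804


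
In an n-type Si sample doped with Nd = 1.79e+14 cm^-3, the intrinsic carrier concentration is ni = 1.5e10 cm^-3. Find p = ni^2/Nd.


Step 1: Since Nd >> ni, n ≈ Nd = 1.79e+14 cm^-3
Step 2: p = ni^2 / n = (1.5e10)^2 / 1.79e+14
Step 3: p = 2.25e20 / 1.79e+14 = 1.26e+06 cm^-3

1.26e+06


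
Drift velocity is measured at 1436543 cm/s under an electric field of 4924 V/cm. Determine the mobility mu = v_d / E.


Step 1: mu = v_d / E
Step 2: mu = 1436543 / 4924
Step 3: mu = 291.74 cm^2/(V*s)

291.74


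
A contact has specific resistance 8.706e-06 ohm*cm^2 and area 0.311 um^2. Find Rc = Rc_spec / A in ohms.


Step 1: Convert area to cm^2: 0.311 um^2 = 3.1100e-09 cm^2
Step 2: Rc = Rc_spec / A = 8.706e-06 / 3.1100e-09
Step 3: Rc = 2.80e+03 ohms

2.80e+03


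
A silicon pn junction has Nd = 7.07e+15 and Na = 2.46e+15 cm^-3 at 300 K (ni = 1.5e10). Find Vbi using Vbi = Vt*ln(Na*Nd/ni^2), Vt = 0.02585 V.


Step 1: Compute Na*Nd/ni^2 = 2.46e+15 * 7.07e+15 / (1.5e10)^2 = 7.7299e+10
Step 2: ln(7.7299e+10) = 25.0709
Step 3: Vbi = 0.02585 * 25.0709 = 0.648 V

0.648


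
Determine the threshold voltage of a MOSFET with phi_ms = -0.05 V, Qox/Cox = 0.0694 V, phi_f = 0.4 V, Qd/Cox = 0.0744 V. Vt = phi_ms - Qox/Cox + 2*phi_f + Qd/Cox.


Step 1: Vt = phi_ms - Qox/Cox + 2*phi_f + Qd/Cox
Step 2: Vt = -0.05 - 0.0694 + 2*0.4 + 0.0744
Step 3: Vt = -0.05 - 0.0694 + 0.8 + 0.0744
Step 4: Vt = 0.755 V

0.755


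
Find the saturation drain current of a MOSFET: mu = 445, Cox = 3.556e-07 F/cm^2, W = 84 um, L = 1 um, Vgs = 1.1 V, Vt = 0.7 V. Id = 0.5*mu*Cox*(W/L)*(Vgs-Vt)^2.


Step 1: Overdrive voltage Vov = Vgs - Vt = 1.1 - 0.7 = 0.4 V
Step 2: W/L = 84/1 = 84
Step 3: Id = 0.5 * 445 * 3.556e-07 * 84 * 0.4^2
Step 4: Id = 1.06e-03 A

1.06e-03


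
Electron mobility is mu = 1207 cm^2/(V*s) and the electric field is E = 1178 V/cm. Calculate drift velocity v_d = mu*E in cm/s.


Step 1: v_d = mu * E
Step 2: v_d = 1207 * 1178 = 1421846
Step 3: v_d = 1.42e+06 cm/s

1.42e+06


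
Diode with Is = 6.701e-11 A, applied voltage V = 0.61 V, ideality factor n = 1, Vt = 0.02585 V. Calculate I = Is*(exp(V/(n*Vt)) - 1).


Step 1: V/(n*Vt) = 0.61/(1*0.02585) = 23.5977
Step 2: exp(23.5977) = 1.7715e+10
Step 3: I = 6.701e-11 * (1.7715e+10 - 1) = 1.19e+00 A

1.19e+00


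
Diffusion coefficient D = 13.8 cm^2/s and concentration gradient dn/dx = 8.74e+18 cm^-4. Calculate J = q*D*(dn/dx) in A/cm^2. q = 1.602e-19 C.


Step 1: J = q * D * (dn/dx)
Step 2: J = 1.602e-19 * 13.8 * 8.74e+18
Step 3: J = 1.93e+01 A/cm^2

1.93e+01


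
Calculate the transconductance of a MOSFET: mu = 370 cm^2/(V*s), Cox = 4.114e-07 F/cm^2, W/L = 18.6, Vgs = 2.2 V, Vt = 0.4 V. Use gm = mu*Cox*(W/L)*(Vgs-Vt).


Step 1: Vov = Vgs - Vt = 2.2 - 0.4 = 1.8 V
Step 2: gm = mu * Cox * (W/L) * Vov
Step 3: gm = 370 * 4.114e-07 * 18.6 * 1.8 = 5.10e-03 S

5.10e-03


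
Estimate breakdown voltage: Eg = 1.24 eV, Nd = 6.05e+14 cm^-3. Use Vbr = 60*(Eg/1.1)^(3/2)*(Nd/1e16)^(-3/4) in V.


Step 1: Eg/1.1 = 1.24/1.1 = 1.127273
Step 2: (Eg/1.1)^1.5 = 1.127273^1.5 = 1.196861
Step 3: (Nd/1e16)^(-0.75) = (0.0605)^(-0.75) = 8.197539
Step 4: Vbr = 60 * 1.196861 * 8.197539 = 588.7 V

588.7


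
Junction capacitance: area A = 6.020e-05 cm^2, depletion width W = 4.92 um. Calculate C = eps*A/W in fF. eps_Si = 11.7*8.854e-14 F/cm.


Step 1: eps_Si = 11.7 * 8.854e-14 = 1.035918e-12 F/cm
Step 2: W in cm = 4.92 * 1e-4 = 4.92e-04 cm
Step 3: C = 1.035918e-12 * 6.020e-05 / 4.92e-04 = 1.267526e-13 F
Step 4: C = 126.75 fF

126.75


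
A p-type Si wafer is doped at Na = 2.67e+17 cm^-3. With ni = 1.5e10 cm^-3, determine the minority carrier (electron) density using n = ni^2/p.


Step 1: Majority hole concentration p ≈ Na = 2.67e+17 cm^-3
Step 2: n = ni^2 / Na = (1.5e10)^2 / 2.67e+17
Step 3: n = 8.43e+02 cm^-3

8.43e+02


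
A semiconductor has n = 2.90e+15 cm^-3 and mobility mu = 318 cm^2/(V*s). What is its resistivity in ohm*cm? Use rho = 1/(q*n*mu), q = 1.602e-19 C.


Step 1: sigma = q * n * mu = 1.602e-19 * 2.90e+15 * 318 = 1.47736e-01 S/cm
Step 2: rho = 1 / sigma = 1 / 1.47736e-01 = 6.769 ohm*cm

6.769


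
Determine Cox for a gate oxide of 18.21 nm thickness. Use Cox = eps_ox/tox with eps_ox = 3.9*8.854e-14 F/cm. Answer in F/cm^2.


Step 1: eps_ox = 3.9 * 8.854e-14 = 3.45306e-13 F/cm
Step 2: tox in cm = 18.21 nm * 1e-7 = 1.8210e-06 cm
Step 3: Cox = 3.45306e-13 / 1.8210e-06 = 1.90e-07 F/cm^2

1.90e-07


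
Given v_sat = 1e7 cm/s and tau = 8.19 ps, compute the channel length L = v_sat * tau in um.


Step 1: tau in seconds = 8.19 ps * 1e-12 = 8.1900e-12 s
Step 2: L = v_sat * tau = 1e7 * 8.1900e-12 = 8.1900e-05 cm
Step 3: L in um = 8.1900e-05 * 1e4 = 0.819 um

0.819


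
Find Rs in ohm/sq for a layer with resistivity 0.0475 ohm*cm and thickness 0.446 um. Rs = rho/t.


Step 1: Convert thickness to cm: t = 0.446 um = 4.4600e-05 cm
Step 2: Rs = rho / t = 0.0475 / 4.4600e-05
Step 3: Rs = 1065.0 ohm/sq

1065.0


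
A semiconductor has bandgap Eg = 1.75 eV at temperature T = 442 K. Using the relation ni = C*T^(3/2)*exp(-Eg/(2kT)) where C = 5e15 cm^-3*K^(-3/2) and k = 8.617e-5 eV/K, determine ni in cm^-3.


Step 1: Compute kT = 8.617e-5 * 442 = 0.03808714 eV
Step 2: Exponent = -Eg/(2kT) = -1.75/(2*0.03808714) = -22.97363
Step 3: T^(3/2) = 442^1.5 = 9292.52
Step 4: ni = 5e15 * 9292.52 * exp(-22.97363) = 4.90e+09 cm^-3

4.90e+09


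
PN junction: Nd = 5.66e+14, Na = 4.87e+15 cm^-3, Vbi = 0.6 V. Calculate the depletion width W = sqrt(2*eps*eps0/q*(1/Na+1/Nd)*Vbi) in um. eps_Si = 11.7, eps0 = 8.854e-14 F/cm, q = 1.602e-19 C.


Step 1: 1/Na + 1/Nd = 1/4.87e+15 + 1/5.66e+14 = 1.97212e-15
Step 2: 2*eps*eps0/q = 2*11.7*8.854e-14/1.602e-19 = 1.293281e+07
Step 3: W^2 = 1.293281e+07 * 1.97212e-15 * 0.6 = 1.53030e-08
Step 4: W = sqrt(1.53030e-08) = 1.237e-04 cm = 1.237 um

1.237


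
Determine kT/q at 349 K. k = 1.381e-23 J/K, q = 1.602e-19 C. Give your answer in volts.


Step 1: kT = 1.381e-23 * 349 = 4.81969e-21 J
Step 2: Vt = kT/q = 4.81969e-21 / 1.602e-19
Step 3: Vt = 0.03009 V

0.03009


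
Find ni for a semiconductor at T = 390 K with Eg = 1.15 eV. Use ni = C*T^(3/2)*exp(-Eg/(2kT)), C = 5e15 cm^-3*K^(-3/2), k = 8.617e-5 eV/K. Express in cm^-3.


Step 1: Compute kT = 8.617e-5 * 390 = 0.0336063 eV
Step 2: Exponent = -Eg/(2kT) = -1.15/(2*0.0336063) = -17.10989
Step 3: T^(3/2) = 390^1.5 = 7701.88
Step 4: ni = 5e15 * 7701.88 * exp(-17.10989) = 1.43e+12 cm^-3

1.43e+12


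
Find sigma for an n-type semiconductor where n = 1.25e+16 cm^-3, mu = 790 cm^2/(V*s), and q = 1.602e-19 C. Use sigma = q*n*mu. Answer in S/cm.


Step 1: sigma = q * n * mu
Step 2: sigma = 1.602e-19 * 1.25e+16 * 790
Step 3: sigma = 1.582e+00 S/cm

1.582e+00


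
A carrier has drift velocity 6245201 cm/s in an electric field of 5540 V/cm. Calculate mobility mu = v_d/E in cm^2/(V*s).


Step 1: mu = v_d / E
Step 2: mu = 6245201 / 5540
Step 3: mu = 1127.29 cm^2/(V*s)

1127.29


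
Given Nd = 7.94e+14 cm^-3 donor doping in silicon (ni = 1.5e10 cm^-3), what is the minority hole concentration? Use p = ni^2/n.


Step 1: Since Nd >> ni, n ≈ Nd = 7.94e+14 cm^-3
Step 2: p = ni^2 / n = (1.5e10)^2 / 7.94e+14
Step 3: p = 2.25e20 / 7.94e+14 = 2.83e+05 cm^-3

2.83e+05


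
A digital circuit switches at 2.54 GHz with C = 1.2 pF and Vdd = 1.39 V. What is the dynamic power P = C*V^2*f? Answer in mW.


Step 1: V^2 = 1.39^2 = 1.9321 V^2
Step 2: P = C*V^2*f = 1.2e-12 F * 1.9321 * 2.54e9 Hz
Step 3: P = 5.8890408e-03 W
Step 4: P = 5.889 mW

5.889


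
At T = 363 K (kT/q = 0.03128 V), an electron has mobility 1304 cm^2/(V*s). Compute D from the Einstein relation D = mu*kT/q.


Step 1: D = mu * (kT/q)
Step 2: D = 1304 * 0.03128
Step 3: D = 40.79 cm^2/s

40.79


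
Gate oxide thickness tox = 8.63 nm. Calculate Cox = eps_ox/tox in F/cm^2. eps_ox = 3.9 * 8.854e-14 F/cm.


Step 1: eps_ox = 3.9 * 8.854e-14 = 3.45306e-13 F/cm
Step 2: tox in cm = 8.63 nm * 1e-7 = 8.6300e-07 cm
Step 3: Cox = 3.45306e-13 / 8.6300e-07 = 4.00e-07 F/cm^2

4.00e-07


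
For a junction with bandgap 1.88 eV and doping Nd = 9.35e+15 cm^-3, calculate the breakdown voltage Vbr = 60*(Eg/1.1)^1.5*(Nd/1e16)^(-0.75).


Step 1: Eg/1.1 = 1.88/1.1 = 1.709091
Step 2: (Eg/1.1)^1.5 = 1.709091^1.5 = 2.234332
Step 3: (Nd/1e16)^(-0.75) = (0.935)^(-0.75) = 1.051699
Step 4: Vbr = 60 * 2.234332 * 1.051699 = 141.0 V

141.0


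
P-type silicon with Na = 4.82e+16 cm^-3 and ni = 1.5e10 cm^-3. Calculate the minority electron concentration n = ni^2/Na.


Step 1: Majority hole concentration p ≈ Na = 4.82e+16 cm^-3
Step 2: n = ni^2 / Na = (1.5e10)^2 / 4.82e+16
Step 3: n = 4.67e+03 cm^-3

4.67e+03


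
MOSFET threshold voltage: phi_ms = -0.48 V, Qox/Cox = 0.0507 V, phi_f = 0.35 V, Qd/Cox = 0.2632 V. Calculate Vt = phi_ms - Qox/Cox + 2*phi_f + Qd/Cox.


Step 1: Vt = phi_ms - Qox/Cox + 2*phi_f + Qd/Cox
Step 2: Vt = -0.48 - 0.0507 + 2*0.35 + 0.2632
Step 3: Vt = -0.48 - 0.0507 + 0.7 + 0.2632
Step 4: Vt = 0.4325 V

0.4325


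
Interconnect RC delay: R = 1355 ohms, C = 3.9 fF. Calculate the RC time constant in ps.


Step 1: tau = R * C
Step 2: tau = 1355 * 3.9 fF = 1355 * 3.9e-15 F
Step 3: tau = 5.2845e-12 s = 5.2845 ps

5.2845


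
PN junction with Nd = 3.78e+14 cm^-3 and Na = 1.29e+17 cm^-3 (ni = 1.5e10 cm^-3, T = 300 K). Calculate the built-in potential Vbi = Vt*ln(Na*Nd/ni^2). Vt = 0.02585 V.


Step 1: Compute Na*Nd/ni^2 = 1.29e+17 * 3.78e+14 / (1.5e10)^2 = 2.1672e+11
Step 2: ln(2.1672e+11) = 26.1019
Step 3: Vbi = 0.02585 * 26.1019 = 0.675 V

0.675


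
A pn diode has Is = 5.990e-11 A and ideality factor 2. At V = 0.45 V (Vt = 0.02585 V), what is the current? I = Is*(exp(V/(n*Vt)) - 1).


Step 1: V/(n*Vt) = 0.45/(2*0.02585) = 8.7041
Step 2: exp(8.7041) = 6.0276e+03
Step 3: I = 5.990e-11 * (6.0276e+03 - 1) = 3.61e-07 A

3.61e-07


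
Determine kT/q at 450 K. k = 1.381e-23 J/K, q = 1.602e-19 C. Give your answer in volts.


Step 1: kT = 1.381e-23 * 450 = 6.2145e-21 J
Step 2: Vt = kT/q = 6.2145e-21 / 1.602e-19
Step 3: Vt = 0.03879 V

0.03879


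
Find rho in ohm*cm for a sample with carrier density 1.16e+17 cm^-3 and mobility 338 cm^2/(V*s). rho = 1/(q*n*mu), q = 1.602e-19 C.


Step 1: sigma = q * n * mu = 1.602e-19 * 1.16e+17 * 338 = 6.28112e+00 S/cm
Step 2: rho = 1 / sigma = 1 / 6.28112e+00 = 0.1592 ohm*cm

0.1592


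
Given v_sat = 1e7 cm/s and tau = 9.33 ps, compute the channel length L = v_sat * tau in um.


Step 1: tau in seconds = 9.33 ps * 1e-12 = 9.3300e-12 s
Step 2: L = v_sat * tau = 1e7 * 9.3300e-12 = 9.3300e-05 cm
Step 3: L in um = 9.3300e-05 * 1e4 = 0.933 um

0.933


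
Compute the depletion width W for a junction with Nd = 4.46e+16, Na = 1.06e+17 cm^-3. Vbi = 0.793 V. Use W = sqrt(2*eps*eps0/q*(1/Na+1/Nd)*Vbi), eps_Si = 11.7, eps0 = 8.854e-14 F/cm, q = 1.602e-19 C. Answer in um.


Step 1: 1/Na + 1/Nd = 1/1.06e+17 + 1/4.46e+16 = 3.18555e-17
Step 2: 2*eps*eps0/q = 2*11.7*8.854e-14/1.602e-19 = 1.293281e+07
Step 3: W^2 = 1.293281e+07 * 3.18555e-17 * 0.793 = 3.26701e-10
Step 4: W = sqrt(3.26701e-10) = 1.807e-05 cm = 0.1807 um

0.1807


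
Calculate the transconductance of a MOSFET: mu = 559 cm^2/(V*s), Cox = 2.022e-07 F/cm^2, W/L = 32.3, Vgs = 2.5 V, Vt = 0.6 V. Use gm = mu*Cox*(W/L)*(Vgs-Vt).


Step 1: Vov = Vgs - Vt = 2.5 - 0.6 = 1.9 V
Step 2: gm = mu * Cox * (W/L) * Vov
Step 3: gm = 559 * 2.022e-07 * 32.3 * 1.9 = 6.94e-03 S

6.94e-03


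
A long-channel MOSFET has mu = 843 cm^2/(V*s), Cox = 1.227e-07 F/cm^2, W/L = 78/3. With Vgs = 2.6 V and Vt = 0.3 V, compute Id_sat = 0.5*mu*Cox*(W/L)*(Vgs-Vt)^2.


Step 1: Overdrive voltage Vov = Vgs - Vt = 2.6 - 0.3 = 2.3 V
Step 2: W/L = 78/3 = 26
Step 3: Id = 0.5 * 843 * 1.227e-07 * 26 * 2.3^2
Step 4: Id = 7.11e-03 A

7.11e-03


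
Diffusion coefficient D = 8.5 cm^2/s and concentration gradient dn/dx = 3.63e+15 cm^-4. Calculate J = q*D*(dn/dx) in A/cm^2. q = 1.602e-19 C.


Step 1: J = q * D * (dn/dx)
Step 2: J = 1.602e-19 * 8.5 * 3.63e+15
Step 3: J = 4.94e-03 A/cm^2

4.94e-03


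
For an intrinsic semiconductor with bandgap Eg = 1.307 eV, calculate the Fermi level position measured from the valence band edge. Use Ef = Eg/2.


Step 1: For an intrinsic semiconductor, the Fermi level sits at midgap.
Step 2: Ef = Eg / 2 = 1.307 / 2 = 0.6535 eV

0.6535


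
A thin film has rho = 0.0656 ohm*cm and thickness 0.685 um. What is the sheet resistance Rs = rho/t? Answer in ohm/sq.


Step 1: Convert thickness to cm: t = 0.685 um = 6.8500e-05 cm
Step 2: Rs = rho / t = 0.0656 / 6.8500e-05
Step 3: Rs = 957.7 ohm/sq

957.7


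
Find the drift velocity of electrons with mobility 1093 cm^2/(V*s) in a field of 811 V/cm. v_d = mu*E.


Step 1: v_d = mu * E
Step 2: v_d = 1093 * 811 = 886423
Step 3: v_d = 8.86e+05 cm/s

8.86e+05


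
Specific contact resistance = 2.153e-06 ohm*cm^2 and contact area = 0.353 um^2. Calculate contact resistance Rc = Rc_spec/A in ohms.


Step 1: Convert area to cm^2: 0.353 um^2 = 3.5300e-09 cm^2
Step 2: Rc = Rc_spec / A = 2.153e-06 / 3.5300e-09
Step 3: Rc = 6.10e+02 ohms

6.10e+02


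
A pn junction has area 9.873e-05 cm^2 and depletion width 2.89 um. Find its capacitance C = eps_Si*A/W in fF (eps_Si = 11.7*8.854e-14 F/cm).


Step 1: eps_Si = 11.7 * 8.854e-14 = 1.035918e-12 F/cm
Step 2: W in cm = 2.89 * 1e-4 = 2.89e-04 cm
Step 3: C = 1.035918e-12 * 9.873e-05 / 2.89e-04 = 3.538968e-13 F
Step 4: C = 353.9 fF

353.9


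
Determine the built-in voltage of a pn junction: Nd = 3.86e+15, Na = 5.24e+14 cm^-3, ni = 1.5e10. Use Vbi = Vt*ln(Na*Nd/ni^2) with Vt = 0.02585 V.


Step 1: Compute Na*Nd/ni^2 = 5.24e+14 * 3.86e+15 / (1.5e10)^2 = 8.9895e+09
Step 2: ln(8.9895e+09) = 22.9193
Step 3: Vbi = 0.02585 * 22.9193 = 0.592 V

0.592


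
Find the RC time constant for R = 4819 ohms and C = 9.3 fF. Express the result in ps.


Step 1: tau = R * C
Step 2: tau = 4819 * 9.3 fF = 4819 * 9.3e-15 F
Step 3: tau = 4.48167e-11 s = 44.8167 ps

44.8167


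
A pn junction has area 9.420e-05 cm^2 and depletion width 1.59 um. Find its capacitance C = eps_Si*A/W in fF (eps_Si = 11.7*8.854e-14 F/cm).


Step 1: eps_Si = 11.7 * 8.854e-14 = 1.035918e-12 F/cm
Step 2: W in cm = 1.59 * 1e-4 = 1.59e-04 cm
Step 3: C = 1.035918e-12 * 9.420e-05 / 1.59e-04 = 6.137326e-13 F
Step 4: C = 613.73 fF

613.73


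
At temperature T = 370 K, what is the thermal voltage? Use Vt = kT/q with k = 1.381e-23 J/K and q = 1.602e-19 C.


Step 1: kT = 1.381e-23 * 370 = 5.1097e-21 J
Step 2: Vt = kT/q = 5.1097e-21 / 1.602e-19
Step 3: Vt = 0.0319 V

0.0319


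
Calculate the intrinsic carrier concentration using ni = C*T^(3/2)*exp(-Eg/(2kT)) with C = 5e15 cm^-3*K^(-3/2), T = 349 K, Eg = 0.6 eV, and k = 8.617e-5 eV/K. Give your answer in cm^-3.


Step 1: Compute kT = 8.617e-5 * 349 = 0.03007333 eV
Step 2: Exponent = -Eg/(2kT) = -0.6/(2*0.03007333) = -9.97562
Step 3: T^(3/2) = 349^1.5 = 6519.86
Step 4: ni = 5e15 * 6519.86 * exp(-9.97562) = 1.52e+15 cm^-3

1.52e+15
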